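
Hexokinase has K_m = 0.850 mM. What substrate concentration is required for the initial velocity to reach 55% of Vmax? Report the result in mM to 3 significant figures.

1.04 mM

v/Vmax = [S]/(Km+[S]) = 0.55, so [S] = Km·0.55/(1 − 0.55) = 0.850 × 1.222.
[S] = 1.04 mM.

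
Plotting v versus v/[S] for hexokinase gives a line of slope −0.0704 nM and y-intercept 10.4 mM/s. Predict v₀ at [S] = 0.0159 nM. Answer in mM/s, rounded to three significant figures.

1.92 mM/s

In the Eadie–Hofstee form v = Vmax − Km·(v/[S]), the slope is −Km and the intercept is Vmax, so Km = 0.0704 nM and Vmax = 10.4 mM/s.
v = 10.4 × 0.0159/(0.0704 + 0.0159) = 1.92 mM/s.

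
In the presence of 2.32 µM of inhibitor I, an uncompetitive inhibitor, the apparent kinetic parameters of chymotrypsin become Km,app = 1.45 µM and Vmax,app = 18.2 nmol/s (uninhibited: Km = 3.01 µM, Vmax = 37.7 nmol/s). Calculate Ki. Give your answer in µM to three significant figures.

2.17 µM

Uncompetitive: Vmax,app = Vmax/α (and Km,app = Km/α) with α = 1 + [I]/Ki.
α = Vmax/Vmax,app = 37.7/18.2 = 2.071.
Ki = [I]/(α − 1) = 2.32/1.071 = 2.17 µM.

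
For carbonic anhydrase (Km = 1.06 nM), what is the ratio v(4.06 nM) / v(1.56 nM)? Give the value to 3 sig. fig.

1.33

The fractional saturations are [S]/(Km+[S]) = 1.56/2.620 = 0.5954 and 4.06/5.120 = 0.7930.
v₂/v₁ is just their ratio: 0.7930/0.5954 = 1.33.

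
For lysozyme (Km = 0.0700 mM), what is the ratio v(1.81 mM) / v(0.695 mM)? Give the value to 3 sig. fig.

1.06

Since Vmax cancels, v₂/v₁ = [S]₂(Km+[S]₁) / [S]₁(Km+[S]₂).
= 1.81×(0.0700+0.695) / (0.695×(0.0700+1.81)) = 1.385/1.307 = 1.06.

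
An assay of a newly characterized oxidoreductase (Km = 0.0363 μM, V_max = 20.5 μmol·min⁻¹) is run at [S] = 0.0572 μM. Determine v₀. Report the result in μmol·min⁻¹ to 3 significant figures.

12.5 μmol·min⁻¹

[S]/(Km+[S]) = 0.0572/0.09350 = 0.6118, the fractional saturation.
v = 0.6118 × Vmax = 0.6118 × 20.5 = 12.5 μmol·min⁻¹.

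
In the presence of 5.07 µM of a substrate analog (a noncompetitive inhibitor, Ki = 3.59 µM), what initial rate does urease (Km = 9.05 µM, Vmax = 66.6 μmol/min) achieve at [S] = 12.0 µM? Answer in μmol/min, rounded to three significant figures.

With α = 1 + [I]/Ki = 1 + 5.07/3.59 = 2.412, the noncompetitive rate law is v = (Vmax/α)·[S] / (Km + [S]).
v = (66.6/2.412)×12.0 / (9.05 + 12.0) = 331.3/21.05 = 15.7 μmol/min.

15.7 μmol/min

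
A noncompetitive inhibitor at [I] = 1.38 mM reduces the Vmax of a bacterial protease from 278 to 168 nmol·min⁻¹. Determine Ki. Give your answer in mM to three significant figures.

Noncompetitive: Vmax,app = Vmax/α with α = 1 + [I]/Ki.
α = Vmax/Vmax,app = 278/168 = 1.655.
Ki = [I]/(α − 1) = 1.38/0.6548 = 2.11 mM.

2.11 mM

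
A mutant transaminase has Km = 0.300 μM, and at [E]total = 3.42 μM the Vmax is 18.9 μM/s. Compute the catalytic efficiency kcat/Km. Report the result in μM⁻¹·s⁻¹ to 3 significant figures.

kcat = Vmax/[E]total = 18.9/3.42 = 5.53 s⁻¹.
kcat/Km = 5.53/0.300 = 18.4 μM⁻¹·s⁻¹.

18.4 μM⁻¹·s⁻¹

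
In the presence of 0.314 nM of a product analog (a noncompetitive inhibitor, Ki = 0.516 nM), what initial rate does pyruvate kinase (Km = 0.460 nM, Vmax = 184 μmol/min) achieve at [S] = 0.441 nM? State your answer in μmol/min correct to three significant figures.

α = 1 + [I]/Ki = 1 + 0.314/0.516 = 1.609.
For a noncompetitive inhibitor, Vmax is reduced to Vmax/α while Km is unchanged: Km,app = 0.460 nM, Vmax,app = 114 μmol/min.
v = Vmax,app·[S]/(Km,app + [S]) = 114 × 0.441/(0.460 + 0.441) = 56.0 μmol/min.

56.0 μmol/min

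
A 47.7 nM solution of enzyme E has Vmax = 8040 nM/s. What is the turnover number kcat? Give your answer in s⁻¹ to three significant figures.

169 s⁻¹

kcat = Vmax/[E]total = 8040 nM/s / 47.7 nM = 169 s⁻¹.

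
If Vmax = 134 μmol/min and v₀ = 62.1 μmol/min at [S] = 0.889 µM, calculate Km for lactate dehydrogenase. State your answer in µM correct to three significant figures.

1.03 µM

From v = Vmax[S]/(Km+[S]), Km = [S](Vmax − v)/v.
Km = 0.889 × (134 − 62.1) / 62.1 = 63.92/62.1 = 1.03 µM.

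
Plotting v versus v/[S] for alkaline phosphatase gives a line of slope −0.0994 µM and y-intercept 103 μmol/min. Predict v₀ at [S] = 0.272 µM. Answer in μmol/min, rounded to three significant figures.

75.4 μmol/min

In the Eadie–Hofstee form v = Vmax − Km·(v/[S]), the slope is −Km and the intercept is Vmax, so Km = 0.0994 µM and Vmax = 103 μmol/min.
v = 103 × 0.272/(0.0994 + 0.272) = 75.4 μmol/min.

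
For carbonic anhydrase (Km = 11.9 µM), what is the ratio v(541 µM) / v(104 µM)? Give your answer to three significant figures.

Since Vmax cancels, v₂/v₁ = [S]₂(Km+[S]₁) / [S]₁(Km+[S]₂).
= 541×(11.9+104) / (104×(11.9+541)) = 62700/57500 = 1.09.

1.09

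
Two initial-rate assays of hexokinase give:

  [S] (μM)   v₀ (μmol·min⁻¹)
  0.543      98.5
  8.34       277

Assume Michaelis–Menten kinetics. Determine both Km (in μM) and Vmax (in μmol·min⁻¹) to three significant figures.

In reciprocal form, 1/v = (Km/Vmax)·(1/[S]) + 1/Vmax. The two points give (1/[S], 1/v) = (1.842, 0.01015) and (0.1199, 0.003610).
Slope = (0.01015 − 0.003610)/(1.842 − 0.1199) = 0.003800; intercept = 0.01015 − 0.003800×1.842 = 0.003154.
Vmax = 1/intercept = 317 μmol·min⁻¹; Km = slope × Vmax = 0.003800 × 317 = 1.20 μM.

Km = 1.20 μM; Vmax = 317 μmol·min⁻¹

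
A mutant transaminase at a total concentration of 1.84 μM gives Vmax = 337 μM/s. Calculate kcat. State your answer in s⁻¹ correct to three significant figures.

kcat = Vmax/[E]total = 337 μM/s / 1.84 μM = 183 s⁻¹.

183 s⁻¹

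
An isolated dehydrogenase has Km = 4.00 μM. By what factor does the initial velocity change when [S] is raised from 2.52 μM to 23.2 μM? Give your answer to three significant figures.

The fractional saturations are [S]/(Km+[S]) = 2.52/6.520 = 0.3865 and 23.2/27.20 = 0.8529.
v₂/v₁ is just their ratio: 0.8529/0.3865 = 2.21.

2.21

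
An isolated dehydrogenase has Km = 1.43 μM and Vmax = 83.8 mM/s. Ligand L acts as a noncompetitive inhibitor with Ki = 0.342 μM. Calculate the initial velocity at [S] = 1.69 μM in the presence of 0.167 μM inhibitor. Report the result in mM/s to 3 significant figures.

α = 1 + [I]/Ki = 1 + 0.167/0.342 = 1.488.
For a noncompetitive inhibitor, Vmax is reduced to Vmax/α while Km is unchanged: Km,app = 1.43 μM, Vmax,app = 56.3 mM/s.
v = Vmax,app·[S]/(Km,app + [S]) = 56.3 × 1.69/(1.43 + 1.69) = 30.5 mM/s.

30.5 mM/s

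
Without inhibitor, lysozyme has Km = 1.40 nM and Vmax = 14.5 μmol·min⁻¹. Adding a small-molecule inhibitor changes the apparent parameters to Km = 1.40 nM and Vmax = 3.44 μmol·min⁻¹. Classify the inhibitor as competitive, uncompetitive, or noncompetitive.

Vmax decreases (14.5 → 3.44 μmol·min⁻¹) while Km is unchanged — pure noncompetitive inhibition.

noncompetitive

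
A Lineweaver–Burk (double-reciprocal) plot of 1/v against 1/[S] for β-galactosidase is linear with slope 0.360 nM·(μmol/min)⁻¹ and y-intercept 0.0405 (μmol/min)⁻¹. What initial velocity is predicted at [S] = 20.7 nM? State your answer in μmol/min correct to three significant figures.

17.3 μmol/min

The y-intercept is 1/Vmax, so Vmax = 1/0.0405 = 24.7 μmol/min.
The slope is Km/Vmax, so Km = 0.360 × 24.7 = 8.89 nM.
Then v = 24.7 × 20.7/(8.89 + 20.7) = 17.3 μmol/min.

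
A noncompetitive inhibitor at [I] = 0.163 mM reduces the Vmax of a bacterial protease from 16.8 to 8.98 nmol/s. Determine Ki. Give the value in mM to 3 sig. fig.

Noncompetitive: Vmax,app = Vmax/α with α = 1 + [I]/Ki.
α = Vmax/Vmax,app = 16.8/8.98 = 1.871.
Since α = 1 + [I]/Ki, [I]/Ki = 1.871 − 1 = 0.8708 and Ki = 0.163/0.8708 = 0.187 mM.

0.187 mM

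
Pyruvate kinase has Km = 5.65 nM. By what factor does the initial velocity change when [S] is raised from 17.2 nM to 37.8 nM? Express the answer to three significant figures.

1.16

The fractional saturations are [S]/(Km+[S]) = 17.2/22.85 = 0.7527 and 37.8/43.45 = 0.8700.
v₂/v₁ is just their ratio: 0.8700/0.7527 = 1.16.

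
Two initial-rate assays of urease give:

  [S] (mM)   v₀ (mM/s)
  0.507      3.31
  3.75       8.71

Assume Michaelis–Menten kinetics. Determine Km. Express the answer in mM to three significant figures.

From v = Vmax[S]/(Km+[S]), each point gives Vmax = v(Km+[S])/[S].
Equating: 3.31(Km+0.507)/0.507 = 8.71(Km+3.75)/3.75.
6.529·Km + 3.31 = 2.323·Km + 8.71, so (6.529 − 2.323)·Km = 8.71 − 3.31.
Km = 5.400/4.206 = 1.28 mM; then Vmax = 3.31(1.28+0.507)/0.507 = 11.7 mM/s.

1.28 mM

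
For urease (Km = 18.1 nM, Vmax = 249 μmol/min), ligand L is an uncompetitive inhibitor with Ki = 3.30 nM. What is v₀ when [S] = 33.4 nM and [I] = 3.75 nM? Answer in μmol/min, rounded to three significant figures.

93.0 μmol/min

With α = 1 + [I]/Ki = 1 + 3.75/3.30 = 2.136, the uncompetitive rate law is v = (Vmax/α)·[S] / (Km/α + [S]).
v = (249/2.136)×33.4 / (18.1/2.136 + 33.4) = 3893/41.87 = 93.0 μmol/min.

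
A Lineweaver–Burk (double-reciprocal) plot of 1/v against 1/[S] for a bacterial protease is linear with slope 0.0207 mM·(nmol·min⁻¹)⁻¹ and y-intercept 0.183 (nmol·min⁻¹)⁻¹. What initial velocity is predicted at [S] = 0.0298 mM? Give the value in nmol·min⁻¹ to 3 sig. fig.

1.14 nmol·min⁻¹

The y-intercept is 1/Vmax, so Vmax = 1/0.183 = 5.46 nmol·min⁻¹.
The slope is Km/Vmax, so Km = 0.0207 × 5.46 = 0.113 mM.
Then v = 5.46 × 0.0298/(0.113 + 0.0298) = 1.14 nmol·min⁻¹.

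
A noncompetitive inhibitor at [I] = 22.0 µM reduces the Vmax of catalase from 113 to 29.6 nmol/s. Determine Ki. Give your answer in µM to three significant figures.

Noncompetitive: Vmax,app = Vmax/α with α = 1 + [I]/Ki.
α = Vmax/Vmax,app = 113/29.6 = 3.818.
Ki = [I]/(α − 1) = 22.0/2.818 = 7.81 µM.

7.81 µM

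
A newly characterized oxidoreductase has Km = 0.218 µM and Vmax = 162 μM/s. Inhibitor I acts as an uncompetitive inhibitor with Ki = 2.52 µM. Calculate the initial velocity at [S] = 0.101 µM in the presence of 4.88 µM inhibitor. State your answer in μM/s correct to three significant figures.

With α = 1 + [I]/Ki = 1 + 4.88/2.52 = 2.937, the uncompetitive rate law is v = (Vmax/α)·[S] / (Km/α + [S]).
v = (162/2.937)×0.101 / (0.218/2.937 + 0.101) = 5.572/0.1752 = 31.8 μM/s.

31.8 μM/s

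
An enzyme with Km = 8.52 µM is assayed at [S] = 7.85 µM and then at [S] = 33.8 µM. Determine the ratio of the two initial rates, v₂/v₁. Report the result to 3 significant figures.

The fractional saturations are [S]/(Km+[S]) = 7.85/16.37 = 0.4795 and 33.8/42.32 = 0.7987.
v₂/v₁ is just their ratio: 0.7987/0.4795 = 1.67.

1.67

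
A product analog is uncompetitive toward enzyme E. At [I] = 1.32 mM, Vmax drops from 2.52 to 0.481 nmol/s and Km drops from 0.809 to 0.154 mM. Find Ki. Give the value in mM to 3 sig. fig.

Uncompetitive: Vmax,app = Vmax/α (and Km,app = Km/α) with α = 1 + [I]/Ki.
α = Vmax/Vmax,app = 2.52/0.481 = 5.239.
Since α = 1 + [I]/Ki, [I]/Ki = 5.239 − 1 = 4.239 and Ki = 1.32/4.239 = 0.311 mM.

0.311 mM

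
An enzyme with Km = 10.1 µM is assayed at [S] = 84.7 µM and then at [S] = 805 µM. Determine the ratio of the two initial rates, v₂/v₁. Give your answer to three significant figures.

1.11

The fractional saturations are [S]/(Km+[S]) = 84.7/94.80 = 0.8935 and 805/815.1 = 0.9876.
v₂/v₁ is just their ratio: 0.9876/0.8935 = 1.11.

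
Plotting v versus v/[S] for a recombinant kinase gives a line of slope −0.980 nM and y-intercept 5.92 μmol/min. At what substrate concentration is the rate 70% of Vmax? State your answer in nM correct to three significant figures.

The Eadie–Hofstee slope gives Km = 0.980 nM (slope = −Km).
v/Vmax = [S]/(Km+[S]) = 0.7 ⇒ [S] = Km·0.7/(1−0.7) = 0.980 × 2.333 = 2.29 nM.

2.29 nM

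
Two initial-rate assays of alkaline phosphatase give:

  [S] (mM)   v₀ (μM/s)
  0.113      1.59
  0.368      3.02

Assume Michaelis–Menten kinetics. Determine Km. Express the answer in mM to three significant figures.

From v = Vmax[S]/(Km+[S]), each point gives Vmax = v(Km+[S])/[S].
Equating: 1.59(Km+0.113)/0.113 = 3.02(Km+0.368)/0.368.
14.07·Km + 1.59 = 8.207·Km + 3.02, so (14.07 − 8.207)·Km = 3.02 − 1.59.
Km = 1.430/5.864 = 0.244 mM; then Vmax = 1.59(0.244+0.113)/0.113 = 5.02 μM/s.

0.244 mM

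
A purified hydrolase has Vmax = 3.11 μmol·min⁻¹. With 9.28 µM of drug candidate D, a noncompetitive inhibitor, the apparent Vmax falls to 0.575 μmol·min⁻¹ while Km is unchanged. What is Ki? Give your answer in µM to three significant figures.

2.10 µM

Noncompetitive: Vmax,app = Vmax/α with α = 1 + [I]/Ki.
α = Vmax/Vmax,app = 3.11/0.575 = 5.409.
Since α = 1 + [I]/Ki, [I]/Ki = 5.409 − 1 = 4.409 and Ki = 9.28/4.409 = 2.10 µM.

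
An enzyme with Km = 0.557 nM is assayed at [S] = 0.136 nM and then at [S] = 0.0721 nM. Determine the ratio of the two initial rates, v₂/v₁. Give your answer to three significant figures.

0.584

The fractional saturations are [S]/(Km+[S]) = 0.136/0.6930 = 0.1962 and 0.0721/0.6291 = 0.1146.
v₂/v₁ is just their ratio: 0.1146/0.1962 = 0.584.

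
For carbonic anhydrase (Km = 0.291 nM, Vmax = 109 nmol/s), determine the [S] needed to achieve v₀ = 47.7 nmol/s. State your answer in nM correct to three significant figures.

Rearranging v = Vmax[S]/(Km+[S]) gives [S] = Km·v/(Vmax − v).
[S] = 0.291 × 47.7 / (109 − 47.7) = 13.88/61.30 = 0.226 nM.

0.226 nM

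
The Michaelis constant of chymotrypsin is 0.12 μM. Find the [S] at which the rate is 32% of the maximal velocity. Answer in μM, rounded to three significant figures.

0.0565 μM

v/Vmax = [S]/(Km+[S]) = 0.32, so [S] = Km·0.32/(1 − 0.32) = 0.12 × 0.4706.
[S] = 0.0565 μM.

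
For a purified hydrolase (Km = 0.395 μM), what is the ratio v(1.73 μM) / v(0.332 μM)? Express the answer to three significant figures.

1.78

Since Vmax cancels, v₂/v₁ = [S]₂(Km+[S]₁) / [S]₁(Km+[S]₂).
= 1.73×(0.395+0.332) / (0.332×(0.395+1.73)) = 1.258/0.7055 = 1.78.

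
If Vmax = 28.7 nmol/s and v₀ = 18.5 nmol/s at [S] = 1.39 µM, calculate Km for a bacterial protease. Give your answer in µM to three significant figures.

0.766 µM

v/Vmax = 18.5/28.7 = 0.6446 = [S]/(Km+[S]).
So Km + [S] = [S]/0.6446 = 2.156 µM, giving Km = 2.156 − 1.39 = 0.766 µM.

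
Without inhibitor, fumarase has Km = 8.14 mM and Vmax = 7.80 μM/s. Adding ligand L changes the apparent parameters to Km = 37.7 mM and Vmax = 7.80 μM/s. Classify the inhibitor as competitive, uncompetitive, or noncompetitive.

Km increases (8.14 → 37.7 mM) while Vmax is unchanged — the hallmark of competitive inhibition.

competitive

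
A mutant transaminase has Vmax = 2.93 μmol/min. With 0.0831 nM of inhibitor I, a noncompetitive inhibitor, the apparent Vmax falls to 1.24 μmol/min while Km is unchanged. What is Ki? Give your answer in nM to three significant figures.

Noncompetitive: Vmax,app = Vmax/α with α = 1 + [I]/Ki.
α = Vmax/Vmax,app = 2.93/1.24 = 2.363.
Since α = 1 + [I]/Ki, [I]/Ki = 2.363 − 1 = 1.363 and Ki = 0.0831/1.363 = 0.0610 nM.

0.0610 nM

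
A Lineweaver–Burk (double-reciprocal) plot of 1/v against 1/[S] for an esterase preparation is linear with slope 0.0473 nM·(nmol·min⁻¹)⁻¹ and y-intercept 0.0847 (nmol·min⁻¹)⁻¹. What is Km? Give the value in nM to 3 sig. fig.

0.558 nM

y-intercept = 1/Vmax ⇒ Vmax = 11.8 nmol·min⁻¹; slope = Km/Vmax ⇒ Km = slope × Vmax.
Km = 0.0473 × 11.8 = 0.558 nM.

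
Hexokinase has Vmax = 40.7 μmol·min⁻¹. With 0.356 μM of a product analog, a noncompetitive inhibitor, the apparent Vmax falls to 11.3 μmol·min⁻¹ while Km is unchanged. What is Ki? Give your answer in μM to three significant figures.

0.137 μM

Noncompetitive: Vmax,app = Vmax/α with α = 1 + [I]/Ki.
α = Vmax/Vmax,app = 40.7/11.3 = 3.602.
Ki = [I]/(α − 1) = 0.356/2.602 = 0.137 μM.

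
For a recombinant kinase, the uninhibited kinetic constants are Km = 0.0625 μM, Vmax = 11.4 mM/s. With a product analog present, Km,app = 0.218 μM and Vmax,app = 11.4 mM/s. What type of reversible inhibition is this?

competitive

Km increases (0.0625 → 0.218 μM) while Vmax is unchanged — the hallmark of competitive inhibition.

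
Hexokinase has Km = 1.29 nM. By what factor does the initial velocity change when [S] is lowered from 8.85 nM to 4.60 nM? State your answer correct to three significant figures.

0.895

The fractional saturations are [S]/(Km+[S]) = 8.85/10.14 = 0.8728 and 4.60/5.890 = 0.7810.
v₂/v₁ is just their ratio: 0.7810/0.8728 = 0.895.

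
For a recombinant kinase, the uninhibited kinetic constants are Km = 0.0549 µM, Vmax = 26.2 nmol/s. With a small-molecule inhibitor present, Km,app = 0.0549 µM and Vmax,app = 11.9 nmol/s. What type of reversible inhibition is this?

Vmax decreases (26.2 → 11.9 nmol/s) while Km is unchanged — pure noncompetitive inhibition.

noncompetitive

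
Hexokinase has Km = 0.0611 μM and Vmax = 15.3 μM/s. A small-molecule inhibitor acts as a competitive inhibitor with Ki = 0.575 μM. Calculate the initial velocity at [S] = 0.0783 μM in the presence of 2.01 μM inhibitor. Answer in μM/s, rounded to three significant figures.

With α = 1 + [I]/Ki = 1 + 2.01/0.575 = 4.496, the competitive rate law is v = Vmax[S] / (αKm + [S]).
v = 15.3×0.0783 / (4.496×0.0611 + 0.0783) = 1.198/0.3530 = 3.39 μM/s.

3.39 μM/s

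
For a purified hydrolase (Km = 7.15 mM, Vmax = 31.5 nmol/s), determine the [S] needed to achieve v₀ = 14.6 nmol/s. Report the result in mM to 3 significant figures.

6.18 mM

Rearranging v = Vmax[S]/(Km+[S]) gives [S] = Km·v/(Vmax − v).
[S] = 7.15 × 14.6 / (31.5 − 14.6) = 104.4/16.90 = 6.18 mM.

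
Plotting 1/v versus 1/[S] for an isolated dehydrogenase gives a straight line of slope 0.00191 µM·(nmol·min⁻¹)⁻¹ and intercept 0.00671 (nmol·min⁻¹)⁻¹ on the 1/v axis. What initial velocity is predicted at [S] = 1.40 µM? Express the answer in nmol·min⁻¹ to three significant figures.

The y-intercept is 1/Vmax, so Vmax = 1/0.00671 = 149 nmol·min⁻¹.
The slope is Km/Vmax, so Km = 0.00191 × 149 = 0.285 µM.
Then v = 149 × 1.40/(0.285 + 1.40) = 124 nmol·min⁻¹.

124 nmol·min⁻¹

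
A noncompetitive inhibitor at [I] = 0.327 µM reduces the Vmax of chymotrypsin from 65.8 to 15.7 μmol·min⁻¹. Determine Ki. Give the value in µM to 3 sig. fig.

Noncompetitive: Vmax,app = Vmax/α with α = 1 + [I]/Ki.
α = Vmax/Vmax,app = 65.8/15.7 = 4.191.
Since α = 1 + [I]/Ki, [I]/Ki = 4.191 − 1 = 3.191 and Ki = 0.327/3.191 = 0.102 µM.

0.102 µM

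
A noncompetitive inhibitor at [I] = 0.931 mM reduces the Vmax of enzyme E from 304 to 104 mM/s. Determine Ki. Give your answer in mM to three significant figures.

0.484 mM

Noncompetitive: Vmax,app = Vmax/α with α = 1 + [I]/Ki.
α = Vmax/Vmax,app = 304/104 = 2.923.
Ki = [I]/(α − 1) = 0.931/1.923 = 0.484 mM.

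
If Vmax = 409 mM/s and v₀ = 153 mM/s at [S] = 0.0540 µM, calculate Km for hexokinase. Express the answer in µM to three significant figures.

0.0904 µM

v/Vmax = 153/409 = 0.3741 = [S]/(Km+[S]).
So Km + [S] = [S]/0.3741 = 0.1444 µM, giving Km = 0.1444 − 0.0540 = 0.0904 µM.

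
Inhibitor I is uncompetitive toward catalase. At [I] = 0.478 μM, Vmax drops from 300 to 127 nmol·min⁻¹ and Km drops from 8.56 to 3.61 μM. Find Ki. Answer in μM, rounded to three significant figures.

0.351 μM

Uncompetitive: Vmax,app = Vmax/α (and Km,app = Km/α) with α = 1 + [I]/Ki.
α = Vmax/Vmax,app = 300/127 = 2.362.
Ki = [I]/(α − 1) = 0.478/1.362 = 0.351 μM.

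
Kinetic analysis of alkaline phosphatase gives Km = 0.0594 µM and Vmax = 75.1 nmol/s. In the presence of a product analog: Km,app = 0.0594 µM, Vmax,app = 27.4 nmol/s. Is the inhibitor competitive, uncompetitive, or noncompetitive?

Vmax decreases (75.1 → 27.4 nmol/s) while Km is unchanged — pure noncompetitive inhibition.

noncompetitive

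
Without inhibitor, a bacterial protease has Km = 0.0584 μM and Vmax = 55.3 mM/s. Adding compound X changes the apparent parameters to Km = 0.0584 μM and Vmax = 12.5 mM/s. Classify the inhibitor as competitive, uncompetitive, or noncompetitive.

noncompetitive

Vmax decreases (55.3 → 12.5 mM/s) while Km is unchanged — pure noncompetitive inhibition.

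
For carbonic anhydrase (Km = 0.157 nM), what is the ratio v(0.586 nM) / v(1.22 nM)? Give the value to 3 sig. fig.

0.890

The fractional saturations are [S]/(Km+[S]) = 1.22/1.377 = 0.8860 and 0.586/0.7430 = 0.7887.
v₂/v₁ is just their ratio: 0.7887/0.8860 = 0.890.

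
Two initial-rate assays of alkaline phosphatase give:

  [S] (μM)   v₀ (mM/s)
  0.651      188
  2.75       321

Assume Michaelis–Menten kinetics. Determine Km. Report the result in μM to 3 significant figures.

0.773 μM

In reciprocal form, 1/v = (Km/Vmax)·(1/[S]) + 1/Vmax. The two points give (1/[S], 1/v) = (1.536, 0.005319) and (0.3636, 0.003115).
Slope = (0.005319 − 0.003115)/(1.536 − 0.3636) = 0.001880; intercept = 0.005319 − 0.001880×1.536 = 0.002432.
Vmax = 1/intercept = 411 mM/s; Km = slope × Vmax = 0.001880 × 411 = 0.773 μM.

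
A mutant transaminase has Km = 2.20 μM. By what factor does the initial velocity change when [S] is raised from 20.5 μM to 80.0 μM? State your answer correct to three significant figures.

1.08

The fractional saturations are [S]/(Km+[S]) = 20.5/22.70 = 0.9031 and 80.0/82.20 = 0.9732.
v₂/v₁ is just their ratio: 0.9732/0.9031 = 1.08.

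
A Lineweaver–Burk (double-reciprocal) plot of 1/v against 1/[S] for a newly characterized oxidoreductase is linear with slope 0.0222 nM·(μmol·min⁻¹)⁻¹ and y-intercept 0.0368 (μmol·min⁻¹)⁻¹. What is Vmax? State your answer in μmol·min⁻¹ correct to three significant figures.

27.2 μmol·min⁻¹

The y-intercept of a Lineweaver–Burk plot equals 1/Vmax, so Vmax = 1/0.0368 = 27.2 μmol·min⁻¹.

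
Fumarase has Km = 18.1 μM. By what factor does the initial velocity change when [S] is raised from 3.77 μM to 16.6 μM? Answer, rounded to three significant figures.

Since Vmax cancels, v₂/v₁ = [S]₂(Km+[S]₁) / [S]₁(Km+[S]₂).
= 16.6×(18.1+3.77) / (3.77×(18.1+16.6)) = 363.0/130.8 = 2.78.

2.78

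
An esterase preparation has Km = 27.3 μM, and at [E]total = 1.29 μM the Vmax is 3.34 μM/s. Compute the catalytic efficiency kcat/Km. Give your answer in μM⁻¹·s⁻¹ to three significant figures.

0.0948 μM⁻¹·s⁻¹

kcat = Vmax/[E]total = 3.34/1.29 = 2.59 s⁻¹.
kcat/Km = 2.59/27.3 = 0.0948 μM⁻¹·s⁻¹.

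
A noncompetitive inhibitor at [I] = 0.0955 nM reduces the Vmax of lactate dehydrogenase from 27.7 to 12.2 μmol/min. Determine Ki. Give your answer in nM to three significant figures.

Noncompetitive: Vmax,app = Vmax/α with α = 1 + [I]/Ki.
α = Vmax/Vmax,app = 27.7/12.2 = 2.270.
Ki = [I]/(α − 1) = 0.0955/1.270 = 0.0752 nM.

0.0752 nM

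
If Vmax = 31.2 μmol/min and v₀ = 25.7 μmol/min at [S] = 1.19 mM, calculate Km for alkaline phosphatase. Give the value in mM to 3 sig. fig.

From v = Vmax[S]/(Km+[S]), Km = [S](Vmax − v)/v.
Km = 1.19 × (31.2 − 25.7) / 25.7 = 6.545/25.7 = 0.255 mM.

0.255 mM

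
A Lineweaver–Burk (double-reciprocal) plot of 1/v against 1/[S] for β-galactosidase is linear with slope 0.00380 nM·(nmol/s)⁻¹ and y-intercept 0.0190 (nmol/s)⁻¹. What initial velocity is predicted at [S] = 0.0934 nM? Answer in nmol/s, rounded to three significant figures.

The y-intercept is 1/Vmax, so Vmax = 1/0.0190 = 52.6 nmol/s.
The slope is Km/Vmax, so Km = 0.00380 × 52.6 = 0.200 nM.
Then v = 52.6 × 0.0934/(0.200 + 0.0934) = 16.8 nmol/s.

16.8 nmol/s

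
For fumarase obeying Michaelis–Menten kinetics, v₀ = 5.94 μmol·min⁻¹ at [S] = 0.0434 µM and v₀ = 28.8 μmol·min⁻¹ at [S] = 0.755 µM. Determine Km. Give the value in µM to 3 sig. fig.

0.232 µM

From v = Vmax[S]/(Km+[S]), each point gives Vmax = v(Km+[S])/[S].
Equating: 5.94(Km+0.0434)/0.0434 = 28.8(Km+0.755)/0.755.
136.9·Km + 5.94 = 38.15·Km + 28.8, so (136.9 − 38.15)·Km = 28.8 − 5.94.
Km = 22.86/98.72 = 0.232 µM; then Vmax = 5.94(0.232+0.0434)/0.0434 = 37.6 μmol·min⁻¹.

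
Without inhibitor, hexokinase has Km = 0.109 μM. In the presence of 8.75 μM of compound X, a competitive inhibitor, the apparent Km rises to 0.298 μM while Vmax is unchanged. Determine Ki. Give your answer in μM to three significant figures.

5.05 μM

Competitive: Km,app = α·Km with α = 1 + [I]/Ki.
α = Km,app/Km = 0.298/0.109 = 2.734.
Since α = 1 + [I]/Ki, [I]/Ki = 2.734 − 1 = 1.734 and Ki = 8.75/1.734 = 5.05 μM.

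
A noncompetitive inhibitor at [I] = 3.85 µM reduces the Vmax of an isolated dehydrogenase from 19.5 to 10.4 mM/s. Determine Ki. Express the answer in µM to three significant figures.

4.40 µM

Noncompetitive: Vmax,app = Vmax/α with α = 1 + [I]/Ki.
α = Vmax/Vmax,app = 19.5/10.4 = 1.875.
Ki = [I]/(α − 1) = 3.85/0.8750 = 4.40 µM.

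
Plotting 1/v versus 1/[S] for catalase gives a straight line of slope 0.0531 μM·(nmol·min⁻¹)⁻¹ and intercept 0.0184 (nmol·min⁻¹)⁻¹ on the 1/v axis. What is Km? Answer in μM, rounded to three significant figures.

2.89 μM

y-intercept = 1/Vmax ⇒ Vmax = 54.3 nmol·min⁻¹; slope = Km/Vmax ⇒ Km = slope × Vmax.
Km = 0.0531 × 54.3 = 2.89 μM.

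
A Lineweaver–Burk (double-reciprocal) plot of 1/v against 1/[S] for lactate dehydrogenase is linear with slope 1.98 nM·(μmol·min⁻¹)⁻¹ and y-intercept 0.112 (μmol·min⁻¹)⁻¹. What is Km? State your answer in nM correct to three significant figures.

y-intercept = 1/Vmax ⇒ Vmax = 8.93 μmol·min⁻¹; slope = Km/Vmax ⇒ Km = slope × Vmax.
Km = 1.98 × 8.93 = 17.7 nM.

17.7 nM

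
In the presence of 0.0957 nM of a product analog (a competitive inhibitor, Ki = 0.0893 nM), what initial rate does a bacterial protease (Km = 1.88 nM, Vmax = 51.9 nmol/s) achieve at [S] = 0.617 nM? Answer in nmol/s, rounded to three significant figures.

7.10 nmol/s

α = 1 + [I]/Ki = 1 + 0.0957/0.0893 = 2.072.
For a competitive inhibitor, Vmax is unchanged and the apparent Km becomes α·Km: Km,app = 3.89 nM, Vmax,app = 51.9 nmol/s.
v = Vmax,app·[S]/(Km,app + [S]) = 51.9 × 0.617/(3.89 + 0.617) = 7.10 nmol/s.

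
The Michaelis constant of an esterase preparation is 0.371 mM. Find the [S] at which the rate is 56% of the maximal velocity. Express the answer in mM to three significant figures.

v/Vmax = [S]/(Km+[S]) = 0.56, so [S] = Km·0.56/(1 − 0.56) = 0.371 × 1.273.
[S] = 0.472 mM.

0.472 mM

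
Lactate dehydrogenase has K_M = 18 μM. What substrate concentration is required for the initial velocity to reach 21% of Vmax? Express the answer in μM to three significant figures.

4.78 μM

v/Vmax = [S]/(Km+[S]) = 0.21, so [S] = Km·0.21/(1 − 0.21) = 18 × 0.2658.
[S] = 4.78 μM.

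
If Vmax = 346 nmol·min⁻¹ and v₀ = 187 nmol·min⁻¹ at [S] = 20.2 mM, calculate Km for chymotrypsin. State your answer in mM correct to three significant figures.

From v = Vmax[S]/(Km+[S]), Km = [S](Vmax − v)/v.
Km = 20.2 × (346 − 187) / 187 = 3212/187 = 17.2 mM.

17.2 mM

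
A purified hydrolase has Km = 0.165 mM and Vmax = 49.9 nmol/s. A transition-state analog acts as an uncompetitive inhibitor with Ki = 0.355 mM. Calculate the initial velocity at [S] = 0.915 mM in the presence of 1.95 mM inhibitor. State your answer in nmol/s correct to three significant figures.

7.48 nmol/s

With α = 1 + [I]/Ki = 1 + 1.95/0.355 = 6.493, the uncompetitive rate law is v = (Vmax/α)·[S] / (Km/α + [S]).
v = (49.9/6.493)×0.915 / (0.165/6.493 + 0.915) = 7.032/0.9404 = 7.48 nmol/s.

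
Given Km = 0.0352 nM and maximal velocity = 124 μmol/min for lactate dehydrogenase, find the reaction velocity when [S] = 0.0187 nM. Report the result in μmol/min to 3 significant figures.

43.0 μmol/min

[S]/(Km+[S]) = 0.0187/0.05390 = 0.3469, the fractional saturation.
v = 0.3469 × Vmax = 0.3469 × 124 = 43.0 μmol/min.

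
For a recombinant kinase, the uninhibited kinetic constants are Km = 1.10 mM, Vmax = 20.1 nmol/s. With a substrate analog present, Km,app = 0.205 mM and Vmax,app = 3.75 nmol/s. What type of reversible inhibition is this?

uncompetitive

Both Km and Vmax decrease by the same factor (~5.36-fold) — characteristic of uncompetitive inhibition.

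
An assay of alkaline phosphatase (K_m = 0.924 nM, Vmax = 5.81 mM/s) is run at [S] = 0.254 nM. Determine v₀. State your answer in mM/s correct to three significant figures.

1.25 mM/s

[S]/(Km+[S]) = 0.254/1.178 = 0.2156, the fractional saturation.
v = 0.2156 × Vmax = 0.2156 × 5.81 = 1.25 mM/s.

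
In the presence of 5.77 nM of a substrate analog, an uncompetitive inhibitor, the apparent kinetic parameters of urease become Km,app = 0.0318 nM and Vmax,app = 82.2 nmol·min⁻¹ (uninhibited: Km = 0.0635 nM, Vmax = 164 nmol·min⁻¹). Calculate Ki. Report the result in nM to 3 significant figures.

5.80 nM

Uncompetitive: Vmax,app = Vmax/α (and Km,app = Km/α) with α = 1 + [I]/Ki.
α = Vmax/Vmax,app = 164/82.2 = 1.995.
Ki = [I]/(α − 1) = 5.77/0.9951 = 5.80 nM.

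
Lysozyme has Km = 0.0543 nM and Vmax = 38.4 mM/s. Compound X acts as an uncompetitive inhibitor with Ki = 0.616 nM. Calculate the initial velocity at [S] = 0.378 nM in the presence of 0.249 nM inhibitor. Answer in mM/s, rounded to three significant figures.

With α = 1 + [I]/Ki = 1 + 0.249/0.616 = 1.404, the uncompetitive rate law is v = (Vmax/α)·[S] / (Km/α + [S]).
v = (38.4/1.404)×0.378 / (0.0543/1.404 + 0.378) = 10.34/0.4167 = 24.8 mM/s.

24.8 mM/s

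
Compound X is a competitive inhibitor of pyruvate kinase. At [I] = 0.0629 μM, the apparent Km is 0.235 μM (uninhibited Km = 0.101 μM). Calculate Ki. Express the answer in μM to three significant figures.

0.0474 μM

Competitive: Km,app = α·Km with α = 1 + [I]/Ki.
α = Km,app/Km = 0.235/0.101 = 2.327.
Ki = [I]/(α − 1) = 0.0629/1.327 = 0.0474 μM.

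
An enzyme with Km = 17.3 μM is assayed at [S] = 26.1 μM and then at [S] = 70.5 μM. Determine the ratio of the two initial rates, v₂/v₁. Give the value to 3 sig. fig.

The fractional saturations are [S]/(Km+[S]) = 26.1/43.40 = 0.6014 and 70.5/87.80 = 0.8030.
v₂/v₁ is just their ratio: 0.8030/0.6014 = 1.34.

1.34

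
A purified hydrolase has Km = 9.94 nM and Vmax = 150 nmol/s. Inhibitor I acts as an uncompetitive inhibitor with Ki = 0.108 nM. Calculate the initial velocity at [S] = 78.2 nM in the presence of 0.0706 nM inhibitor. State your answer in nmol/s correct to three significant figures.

α = 1 + [I]/Ki = 1 + 0.0706/0.108 = 1.654.
For an uncompetitive inhibitor, both parameters are divided by α, giving Vmax/α and Km/α: Km,app = 6.01 nM, Vmax,app = 90.7 nmol/s.
v = Vmax,app·[S]/(Km,app + [S]) = 90.7 × 78.2/(6.01 + 78.2) = 84.2 nmol/s.

84.2 nmol/s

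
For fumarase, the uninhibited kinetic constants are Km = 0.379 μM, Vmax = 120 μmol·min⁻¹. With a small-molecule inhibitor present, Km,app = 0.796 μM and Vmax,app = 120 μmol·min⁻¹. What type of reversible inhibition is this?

competitive

Km increases (0.379 → 0.796 μM) while Vmax is unchanged — the hallmark of competitive inhibition.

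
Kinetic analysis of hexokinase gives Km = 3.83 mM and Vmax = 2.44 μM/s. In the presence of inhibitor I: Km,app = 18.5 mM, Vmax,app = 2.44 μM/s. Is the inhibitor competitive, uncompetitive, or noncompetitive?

Km increases (3.83 → 18.5 mM) while Vmax is unchanged — the hallmark of competitive inhibition.

competitive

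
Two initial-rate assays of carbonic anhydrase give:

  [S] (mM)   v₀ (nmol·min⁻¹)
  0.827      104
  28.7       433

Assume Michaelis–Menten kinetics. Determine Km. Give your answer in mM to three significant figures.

2.97 mM

From v = Vmax[S]/(Km+[S]), each point gives Vmax = v(Km+[S])/[S].
Equating: 104(Km+0.827)/0.827 = 433(Km+28.7)/28.7.
125.8·Km + 104 = 15.09·Km + 433, so (125.8 − 15.09)·Km = 433 − 104.
Km = 329.0/110.7 = 2.97 mM; then Vmax = 104(2.97+0.827)/0.827 = 478 nmol·min⁻¹.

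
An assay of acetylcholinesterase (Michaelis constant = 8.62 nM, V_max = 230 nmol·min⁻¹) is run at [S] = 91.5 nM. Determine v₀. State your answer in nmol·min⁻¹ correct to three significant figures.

210 nmol·min⁻¹

v = Vmax·[S]/(Km + [S]) = 230 × 91.5 / (8.62 + 91.5)
  = 21040 / 100.1 = 210 nmol·min⁻¹.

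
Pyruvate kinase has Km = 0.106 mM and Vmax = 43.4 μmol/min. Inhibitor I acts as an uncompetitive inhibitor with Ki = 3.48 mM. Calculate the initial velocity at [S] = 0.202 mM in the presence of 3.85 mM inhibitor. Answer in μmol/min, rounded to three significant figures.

α = 1 + [I]/Ki = 1 + 3.85/3.48 = 2.106.
For an uncompetitive inhibitor, both parameters are divided by α, giving Vmax/α and Km/α: Km,app = 0.0503 mM, Vmax,app = 20.6 μmol/min.
v = Vmax,app·[S]/(Km,app + [S]) = 20.6 × 0.202/(0.0503 + 0.202) = 16.5 μmol/min.

16.5 μmol/min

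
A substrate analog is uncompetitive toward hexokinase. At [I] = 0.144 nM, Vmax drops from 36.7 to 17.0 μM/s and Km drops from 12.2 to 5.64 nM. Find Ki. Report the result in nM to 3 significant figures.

0.124 nM

Uncompetitive: Vmax,app = Vmax/α (and Km,app = Km/α) with α = 1 + [I]/Ki.
α = Vmax/Vmax,app = 36.7/17.0 = 2.159.
Since α = 1 + [I]/Ki, [I]/Ki = 2.159 − 1 = 1.159 and Ki = 0.144/1.159 = 0.124 nM.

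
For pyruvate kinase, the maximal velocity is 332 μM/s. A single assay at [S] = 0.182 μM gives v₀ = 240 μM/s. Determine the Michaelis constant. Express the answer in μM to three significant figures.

0.0698 μM

From v = Vmax[S]/(Km+[S]), Km = [S](Vmax − v)/v.
Km = 0.182 × (332 − 240) / 240 = 16.74/240 = 0.0698 μM.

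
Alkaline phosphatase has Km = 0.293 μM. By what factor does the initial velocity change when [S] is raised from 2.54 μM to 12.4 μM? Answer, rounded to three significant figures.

The fractional saturations are [S]/(Km+[S]) = 2.54/2.833 = 0.8966 and 12.4/12.69 = 0.9769.
v₂/v₁ is just their ratio: 0.9769/0.8966 = 1.09.

1.09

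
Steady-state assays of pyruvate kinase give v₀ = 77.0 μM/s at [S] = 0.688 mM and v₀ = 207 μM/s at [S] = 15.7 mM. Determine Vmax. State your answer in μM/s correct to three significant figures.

224 μM/s

In reciprocal form, 1/v = (Km/Vmax)·(1/[S]) + 1/Vmax. The two points give (1/[S], 1/v) = (1.453, 0.01299) and (0.06369, 0.004831).
Slope = (0.01299 − 0.004831)/(1.453 − 0.06369) = 0.005869; intercept = 0.01299 − 0.005869×1.453 = 0.004457.
Vmax = 1/intercept = 224 μM/s; Km = slope × Vmax = 0.005869 × 224 = 1.32 mM.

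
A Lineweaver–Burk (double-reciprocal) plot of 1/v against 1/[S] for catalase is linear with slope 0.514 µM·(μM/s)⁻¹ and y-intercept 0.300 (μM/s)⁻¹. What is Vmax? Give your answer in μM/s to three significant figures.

3.33 μM/s

The y-intercept of a Lineweaver–Burk plot equals 1/Vmax, so Vmax = 1/0.300 = 3.33 μM/s.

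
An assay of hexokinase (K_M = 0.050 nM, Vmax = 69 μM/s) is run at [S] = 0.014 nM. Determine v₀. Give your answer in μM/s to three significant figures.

v = Vmax·[S]/(Km + [S]) = 69 × 0.014 / (0.050 + 0.014)
  = 0.9660 / 0.06400 = 15.1 μM/s.

15.1 μM/s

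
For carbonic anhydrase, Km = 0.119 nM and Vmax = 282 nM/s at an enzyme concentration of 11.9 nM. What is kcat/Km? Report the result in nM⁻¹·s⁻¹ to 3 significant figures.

kcat = Vmax/[E]total = 282/11.9 = 23.7 s⁻¹.
kcat/Km = 23.7/0.119 = 199 nM⁻¹·s⁻¹.

199 nM⁻¹·s⁻¹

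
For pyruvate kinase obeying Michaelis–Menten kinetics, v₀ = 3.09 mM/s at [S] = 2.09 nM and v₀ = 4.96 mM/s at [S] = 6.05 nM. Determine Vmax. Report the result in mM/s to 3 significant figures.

7.29 mM/s

From v = Vmax[S]/(Km+[S]), each point gives Vmax = v(Km+[S])/[S].
Equating: 3.09(Km+2.09)/2.09 = 4.96(Km+6.05)/6.05.
1.478·Km + 3.09 = 0.8198·Km + 4.96, so (1.478 − 0.8198)·Km = 4.96 − 3.09.
Km = 1.870/0.6586 = 2.84 nM; then Vmax = 3.09(2.84+2.09)/2.09 = 7.29 mM/s.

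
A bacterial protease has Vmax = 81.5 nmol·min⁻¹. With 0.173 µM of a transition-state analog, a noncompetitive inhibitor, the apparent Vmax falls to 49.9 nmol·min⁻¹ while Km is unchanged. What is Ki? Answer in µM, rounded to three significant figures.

Noncompetitive: Vmax,app = Vmax/α with α = 1 + [I]/Ki.
α = Vmax/Vmax,app = 81.5/49.9 = 1.633.
Ki = [I]/(α − 1) = 0.173/0.6333 = 0.273 µM.

0.273 µM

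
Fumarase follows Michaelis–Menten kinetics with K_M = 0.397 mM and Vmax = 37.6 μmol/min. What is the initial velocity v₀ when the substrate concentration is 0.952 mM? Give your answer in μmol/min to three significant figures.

26.5 μmol/min

v = Vmax·[S]/(Km + [S]) = 37.6 × 0.952 / (0.397 + 0.952)
  = 35.80 / 1.349 = 26.5 μmol/min.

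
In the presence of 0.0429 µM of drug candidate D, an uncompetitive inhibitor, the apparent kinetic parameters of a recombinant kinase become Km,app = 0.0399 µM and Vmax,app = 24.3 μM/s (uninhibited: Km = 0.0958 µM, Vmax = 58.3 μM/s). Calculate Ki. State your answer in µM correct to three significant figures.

0.0307 µM

Uncompetitive: Vmax,app = Vmax/α (and Km,app = Km/α) with α = 1 + [I]/Ki.
α = Vmax/Vmax,app = 58.3/24.3 = 2.399.
Ki = [I]/(α − 1) = 0.0429/1.399 = 0.0307 µM.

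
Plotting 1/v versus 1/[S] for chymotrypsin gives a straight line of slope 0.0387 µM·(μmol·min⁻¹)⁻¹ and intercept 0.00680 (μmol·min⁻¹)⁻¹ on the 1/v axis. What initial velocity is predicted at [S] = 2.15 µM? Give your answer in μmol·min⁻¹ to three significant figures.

40.3 μmol·min⁻¹

The y-intercept is 1/Vmax, so Vmax = 1/0.00680 = 147 μmol·min⁻¹.
The slope is Km/Vmax, so Km = 0.0387 × 147 = 5.69 µM.
Then v = 147 × 2.15/(5.69 + 2.15) = 40.3 μmol·min⁻¹.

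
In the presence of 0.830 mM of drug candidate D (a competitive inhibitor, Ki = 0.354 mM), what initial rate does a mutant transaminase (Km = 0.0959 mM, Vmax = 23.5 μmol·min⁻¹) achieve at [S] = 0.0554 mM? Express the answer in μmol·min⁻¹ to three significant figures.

α = 1 + [I]/Ki = 1 + 0.830/0.354 = 3.345.
For a competitive inhibitor, Vmax is unchanged and the apparent Km becomes α·Km: Km,app = 0.321 mM, Vmax,app = 23.5 μmol·min⁻¹.
v = Vmax,app·[S]/(Km,app + [S]) = 23.5 × 0.0554/(0.321 + 0.0554) = 3.46 μmol·min⁻¹.

3.46 μmol·min⁻¹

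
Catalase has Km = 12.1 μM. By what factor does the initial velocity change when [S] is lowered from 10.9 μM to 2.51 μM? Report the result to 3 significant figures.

The fractional saturations are [S]/(Km+[S]) = 10.9/23.00 = 0.4739 and 2.51/14.61 = 0.1718.
v₂/v₁ is just their ratio: 0.1718/0.4739 = 0.363.

0.363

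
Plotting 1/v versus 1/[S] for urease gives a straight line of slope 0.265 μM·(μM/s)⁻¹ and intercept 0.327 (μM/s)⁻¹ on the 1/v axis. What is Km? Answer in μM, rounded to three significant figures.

0.810 μM

y-intercept = 1/Vmax ⇒ Vmax = 3.06 μM/s; slope = Km/Vmax ⇒ Km = slope × Vmax.
Km = 0.265 × 3.06 = 0.810 μM.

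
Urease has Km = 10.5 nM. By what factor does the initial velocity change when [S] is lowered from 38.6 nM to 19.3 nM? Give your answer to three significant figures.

Since Vmax cancels, v₂/v₁ = [S]₂(Km+[S]₁) / [S]₁(Km+[S]₂).
= 19.3×(10.5+38.6) / (38.6×(10.5+19.3)) = 947.6/1150 = 0.824.

0.824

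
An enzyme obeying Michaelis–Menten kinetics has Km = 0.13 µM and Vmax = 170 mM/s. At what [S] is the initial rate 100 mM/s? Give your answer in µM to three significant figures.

The required fractional saturation is v/Vmax = 100/170 = 0.5882.
Then [S]/(Km+[S]) = 0.5882 ⇒ [S] = 0.13 × 0.5882/(1 − 0.5882) = 0.186 µM.

0.186 µM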